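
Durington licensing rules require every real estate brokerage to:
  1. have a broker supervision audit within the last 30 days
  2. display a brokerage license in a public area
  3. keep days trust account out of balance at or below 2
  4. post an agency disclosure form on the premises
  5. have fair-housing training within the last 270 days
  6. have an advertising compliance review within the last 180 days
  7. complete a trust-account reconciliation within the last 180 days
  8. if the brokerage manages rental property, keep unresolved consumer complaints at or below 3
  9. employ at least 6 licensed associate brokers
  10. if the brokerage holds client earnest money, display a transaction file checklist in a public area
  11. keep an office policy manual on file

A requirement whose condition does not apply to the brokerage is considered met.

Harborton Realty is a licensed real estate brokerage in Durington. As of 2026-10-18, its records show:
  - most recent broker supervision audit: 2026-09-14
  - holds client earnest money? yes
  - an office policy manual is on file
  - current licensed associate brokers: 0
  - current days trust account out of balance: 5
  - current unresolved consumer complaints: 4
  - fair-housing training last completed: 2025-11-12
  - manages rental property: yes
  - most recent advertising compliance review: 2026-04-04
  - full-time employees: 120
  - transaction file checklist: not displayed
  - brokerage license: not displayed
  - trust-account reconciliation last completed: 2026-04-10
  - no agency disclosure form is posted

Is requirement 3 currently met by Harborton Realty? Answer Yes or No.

No

3. days trust account out of balance 5 > 2 → not met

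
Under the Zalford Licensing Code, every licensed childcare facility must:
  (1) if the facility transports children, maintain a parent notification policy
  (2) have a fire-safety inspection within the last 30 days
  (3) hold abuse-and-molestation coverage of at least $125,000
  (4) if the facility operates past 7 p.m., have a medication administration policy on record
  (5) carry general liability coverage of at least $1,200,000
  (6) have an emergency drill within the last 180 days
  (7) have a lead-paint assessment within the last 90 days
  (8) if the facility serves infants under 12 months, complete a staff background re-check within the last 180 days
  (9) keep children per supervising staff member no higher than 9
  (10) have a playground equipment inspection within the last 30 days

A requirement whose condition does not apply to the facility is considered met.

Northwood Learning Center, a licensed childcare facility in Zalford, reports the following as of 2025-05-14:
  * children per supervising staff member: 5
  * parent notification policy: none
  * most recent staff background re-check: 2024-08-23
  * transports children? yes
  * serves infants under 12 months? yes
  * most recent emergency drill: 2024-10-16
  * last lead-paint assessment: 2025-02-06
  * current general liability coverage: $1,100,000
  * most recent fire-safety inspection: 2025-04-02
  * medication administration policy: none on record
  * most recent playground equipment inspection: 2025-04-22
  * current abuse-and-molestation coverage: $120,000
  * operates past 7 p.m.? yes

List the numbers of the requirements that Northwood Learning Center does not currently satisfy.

1, 2, 3, 4, 5, 6, 7, 8

1. condition 'transports children' holds; parent notification policy absent → not met
2. fire-safety inspection 42 days ago vs limit 30 → not met
3. abuse-and-molestation coverage $120,000 < $125,000 → not met
4. condition 'operates past 7 p.m.' holds; medication administration policy absent → not met
5. general liability coverage $1,100,000 < $1,200,000 → not met
6. emergency drill 210 days ago vs limit 180 → not met
7. lead-paint assessment 97 days ago vs limit 90 → not met
8. condition 'serves infants under 12 months' holds; staff background re-check 264 days ago vs limit 180 → not met
9. children per supervising staff member 5 ≤ 9 → met
10. playground equipment inspection 22 days ago vs limit 30 → met
Not met: 1, 2, 3, 4, 5, 6, 7, 8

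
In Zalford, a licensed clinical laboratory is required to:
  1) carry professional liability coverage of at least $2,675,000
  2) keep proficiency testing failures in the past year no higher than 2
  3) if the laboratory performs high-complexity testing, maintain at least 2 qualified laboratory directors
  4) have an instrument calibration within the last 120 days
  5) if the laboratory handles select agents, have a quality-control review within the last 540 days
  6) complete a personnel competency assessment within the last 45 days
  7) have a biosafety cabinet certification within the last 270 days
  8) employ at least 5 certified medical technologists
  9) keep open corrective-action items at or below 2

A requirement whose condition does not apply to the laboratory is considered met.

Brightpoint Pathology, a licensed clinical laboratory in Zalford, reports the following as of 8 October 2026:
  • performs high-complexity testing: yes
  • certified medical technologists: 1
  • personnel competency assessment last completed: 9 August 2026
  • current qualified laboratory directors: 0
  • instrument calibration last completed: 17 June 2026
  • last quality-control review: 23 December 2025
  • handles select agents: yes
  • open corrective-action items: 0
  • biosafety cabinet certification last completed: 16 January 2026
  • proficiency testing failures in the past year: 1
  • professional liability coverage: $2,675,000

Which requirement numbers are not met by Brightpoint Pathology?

1. professional liability coverage $2,675,000 ≥ $2,675,000 → met
2. proficiency testing failures in the past year 1 ≤ 2 → met
3. condition 'performs high-complexity testing' holds; qualified laboratory directors 0 < 2 → not met
4. instrument calibration 113 days ago vs limit 120 → met
5. condition 'handles select agents' holds; quality-control review 289 days ago vs limit 540 → met
6. personnel competency assessment 60 days ago vs limit 45 → not met
7. biosafety cabinet certification 265 days ago vs limit 270 → met
8. certified medical technologists 1 < 5 → not met
9. open corrective-action items 0 ≤ 2 → met
Not met: 3, 6, 8

3, 6, 8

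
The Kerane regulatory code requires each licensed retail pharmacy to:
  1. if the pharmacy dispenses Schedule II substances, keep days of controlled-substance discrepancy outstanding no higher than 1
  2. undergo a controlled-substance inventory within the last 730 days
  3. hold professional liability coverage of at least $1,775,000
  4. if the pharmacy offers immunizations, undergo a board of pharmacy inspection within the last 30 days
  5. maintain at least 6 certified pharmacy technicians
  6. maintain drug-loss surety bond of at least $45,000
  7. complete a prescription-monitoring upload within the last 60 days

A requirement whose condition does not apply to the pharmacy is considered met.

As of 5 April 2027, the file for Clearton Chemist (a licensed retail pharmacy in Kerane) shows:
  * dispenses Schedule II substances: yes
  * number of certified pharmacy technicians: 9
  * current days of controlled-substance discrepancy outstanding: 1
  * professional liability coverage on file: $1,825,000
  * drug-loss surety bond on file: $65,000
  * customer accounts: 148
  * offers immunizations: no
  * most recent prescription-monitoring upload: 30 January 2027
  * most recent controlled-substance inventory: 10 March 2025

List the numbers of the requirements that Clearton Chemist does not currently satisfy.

1. condition 'dispenses Schedule II substances' holds; days of controlled-substance discrepancy outstanding 1 ≤ 1 → met
2. controlled-substance inventory 756 days ago vs limit 730 → not met
3. professional liability coverage $1,825,000 ≥ $1,775,000 → met
4. condition 'offers immunizations' does not hold → requirement n/a → met
5. certified pharmacy technicians 9 ≥ 6 → met
6. drug-loss surety bond $65,000 ≥ $45,000 → met
7. prescription-monitoring upload 65 days ago vs limit 60 → not met
Not met: 2, 7

2, 7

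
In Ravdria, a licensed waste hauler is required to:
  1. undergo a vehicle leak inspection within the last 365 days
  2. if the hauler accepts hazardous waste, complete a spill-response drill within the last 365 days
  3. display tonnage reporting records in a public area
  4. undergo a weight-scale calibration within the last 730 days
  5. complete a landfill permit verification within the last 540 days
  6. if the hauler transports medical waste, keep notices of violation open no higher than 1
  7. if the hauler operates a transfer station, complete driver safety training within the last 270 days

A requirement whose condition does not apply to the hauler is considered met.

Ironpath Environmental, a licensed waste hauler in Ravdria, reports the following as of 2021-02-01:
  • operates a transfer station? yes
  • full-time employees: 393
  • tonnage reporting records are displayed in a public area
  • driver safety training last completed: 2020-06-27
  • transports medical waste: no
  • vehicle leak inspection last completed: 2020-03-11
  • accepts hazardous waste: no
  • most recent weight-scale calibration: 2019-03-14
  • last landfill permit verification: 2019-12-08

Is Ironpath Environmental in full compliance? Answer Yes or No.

1. vehicle leak inspection 327 days ago vs limit 365 → met
2. condition 'accepts hazardous waste' does not hold → requirement n/a → met
3. tonnage reporting records present → met
4. weight-scale calibration 690 days ago vs limit 730 → met
5. landfill permit verification 421 days ago vs limit 540 → met
6. condition 'transports medical waste' does not hold → requirement n/a → met
7. condition 'operates a transfer station' holds; driver safety training 219 days ago vs limit 270 → met
All met.

Yes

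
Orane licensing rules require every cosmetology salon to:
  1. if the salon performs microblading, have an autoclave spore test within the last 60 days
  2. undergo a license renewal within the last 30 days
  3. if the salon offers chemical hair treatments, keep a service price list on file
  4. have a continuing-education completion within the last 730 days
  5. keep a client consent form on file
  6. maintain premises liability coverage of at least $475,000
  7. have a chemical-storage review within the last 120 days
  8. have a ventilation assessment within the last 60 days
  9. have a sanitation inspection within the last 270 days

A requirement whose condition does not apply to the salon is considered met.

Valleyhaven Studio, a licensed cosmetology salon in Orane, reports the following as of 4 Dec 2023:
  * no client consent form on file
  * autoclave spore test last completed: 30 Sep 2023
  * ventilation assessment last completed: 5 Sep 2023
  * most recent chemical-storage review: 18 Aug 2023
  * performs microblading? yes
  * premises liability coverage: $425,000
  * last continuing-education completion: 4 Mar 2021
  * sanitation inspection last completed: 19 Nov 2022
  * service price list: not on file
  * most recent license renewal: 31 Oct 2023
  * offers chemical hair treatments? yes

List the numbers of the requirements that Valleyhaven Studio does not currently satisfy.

1. condition 'performs microblading' holds; autoclave spore test 65 days ago vs limit 60 → not met
2. license renewal 34 days ago vs limit 30 → not met
3. condition 'offers chemical hair treatments' holds; service price list absent → not met
4. continuing-education completion 1005 days ago vs limit 730 → not met
5. client consent form absent → not met
6. premises liability coverage $425,000 < $475,000 → not met
7. chemical-storage review 108 days ago vs limit 120 → met
8. ventilation assessment 90 days ago vs limit 60 → not met
9. sanitation inspection 380 days ago vs limit 270 → not met
Not met: 1, 2, 3, 4, 5, 6, 8, 9

1, 2, 3, 4, 5, 6, 8, 9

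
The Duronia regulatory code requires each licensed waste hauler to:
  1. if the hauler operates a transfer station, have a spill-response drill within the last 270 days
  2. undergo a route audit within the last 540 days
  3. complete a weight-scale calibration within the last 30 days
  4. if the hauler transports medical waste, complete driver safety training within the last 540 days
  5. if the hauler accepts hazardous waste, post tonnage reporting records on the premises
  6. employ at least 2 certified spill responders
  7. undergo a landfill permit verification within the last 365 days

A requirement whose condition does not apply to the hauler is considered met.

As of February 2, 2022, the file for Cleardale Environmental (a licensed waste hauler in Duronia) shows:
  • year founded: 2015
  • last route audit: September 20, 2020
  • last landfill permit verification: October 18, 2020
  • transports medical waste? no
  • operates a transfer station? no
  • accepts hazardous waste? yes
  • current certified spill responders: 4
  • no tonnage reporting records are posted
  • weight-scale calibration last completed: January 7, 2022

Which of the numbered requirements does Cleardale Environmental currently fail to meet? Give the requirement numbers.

1. condition 'operates a transfer station' does not hold → requirement n/a → met
2. route audit 500 days ago vs limit 540 → met
3. weight-scale calibration 26 days ago vs limit 30 → met
4. condition 'transports medical waste' does not hold → requirement n/a → met
5. condition 'accepts hazardous waste' holds; tonnage reporting records absent → not met
6. certified spill responders 4 ≥ 2 → met
7. landfill permit verification 472 days ago vs limit 365 → not met
Not met: 5, 7

5, 7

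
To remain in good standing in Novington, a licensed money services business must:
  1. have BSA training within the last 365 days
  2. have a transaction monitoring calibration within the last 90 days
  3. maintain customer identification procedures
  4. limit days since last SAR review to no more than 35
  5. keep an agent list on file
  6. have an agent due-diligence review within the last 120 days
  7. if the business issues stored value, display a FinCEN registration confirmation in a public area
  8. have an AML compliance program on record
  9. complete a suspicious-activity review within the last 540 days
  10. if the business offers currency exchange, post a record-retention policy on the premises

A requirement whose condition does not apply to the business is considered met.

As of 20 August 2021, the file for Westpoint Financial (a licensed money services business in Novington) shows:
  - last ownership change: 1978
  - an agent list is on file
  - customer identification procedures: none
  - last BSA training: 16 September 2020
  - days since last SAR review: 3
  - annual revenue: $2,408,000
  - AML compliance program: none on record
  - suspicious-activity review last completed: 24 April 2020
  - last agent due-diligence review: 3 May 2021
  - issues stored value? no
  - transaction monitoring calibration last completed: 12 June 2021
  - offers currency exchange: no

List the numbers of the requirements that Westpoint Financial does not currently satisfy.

3, 8

1. BSA training 338 days ago vs limit 365 → met
2. transaction monitoring calibration 69 days ago vs limit 90 → met
3. customer identification procedures absent → not met
4. days since last SAR review 3 ≤ 35 → met
5. agent list present → met
6. agent due-diligence review 109 days ago vs limit 120 → met
7. condition 'issues stored value' does not hold → requirement n/a → met
8. AML compliance program absent → not met
9. suspicious-activity review 483 days ago vs limit 540 → met
10. condition 'offers currency exchange' does not hold → requirement n/a → met
Not met: 3, 8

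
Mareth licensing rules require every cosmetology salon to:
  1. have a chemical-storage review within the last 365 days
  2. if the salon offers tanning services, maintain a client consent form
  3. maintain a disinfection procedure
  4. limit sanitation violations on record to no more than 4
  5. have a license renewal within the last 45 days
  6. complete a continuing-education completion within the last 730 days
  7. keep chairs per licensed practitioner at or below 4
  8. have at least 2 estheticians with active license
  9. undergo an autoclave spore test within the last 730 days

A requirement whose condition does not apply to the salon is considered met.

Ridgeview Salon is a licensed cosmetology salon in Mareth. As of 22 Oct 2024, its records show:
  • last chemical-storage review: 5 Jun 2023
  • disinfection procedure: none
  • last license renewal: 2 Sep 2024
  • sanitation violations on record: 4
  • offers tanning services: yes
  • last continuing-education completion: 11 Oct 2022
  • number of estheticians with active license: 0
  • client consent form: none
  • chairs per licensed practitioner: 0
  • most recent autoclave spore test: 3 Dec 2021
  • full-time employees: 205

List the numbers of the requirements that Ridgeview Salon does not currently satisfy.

1, 2, 3, 5, 6, 8, 9

1. chemical-storage review 505 days ago vs limit 365 → not met
2. condition 'offers tanning services' holds; client consent form absent → not met
3. disinfection procedure absent → not met
4. sanitation violations on record 4 ≤ 4 → met
5. license renewal 50 days ago vs limit 45 → not met
6. continuing-education completion 742 days ago vs limit 730 → not met
7. chairs per licensed practitioner 0 ≤ 4 → met
8. estheticians with active license 0 < 2 → not met
9. autoclave spore test 1054 days ago vs limit 730 → not met
Not met: 1, 2, 3, 5, 6, 8, 9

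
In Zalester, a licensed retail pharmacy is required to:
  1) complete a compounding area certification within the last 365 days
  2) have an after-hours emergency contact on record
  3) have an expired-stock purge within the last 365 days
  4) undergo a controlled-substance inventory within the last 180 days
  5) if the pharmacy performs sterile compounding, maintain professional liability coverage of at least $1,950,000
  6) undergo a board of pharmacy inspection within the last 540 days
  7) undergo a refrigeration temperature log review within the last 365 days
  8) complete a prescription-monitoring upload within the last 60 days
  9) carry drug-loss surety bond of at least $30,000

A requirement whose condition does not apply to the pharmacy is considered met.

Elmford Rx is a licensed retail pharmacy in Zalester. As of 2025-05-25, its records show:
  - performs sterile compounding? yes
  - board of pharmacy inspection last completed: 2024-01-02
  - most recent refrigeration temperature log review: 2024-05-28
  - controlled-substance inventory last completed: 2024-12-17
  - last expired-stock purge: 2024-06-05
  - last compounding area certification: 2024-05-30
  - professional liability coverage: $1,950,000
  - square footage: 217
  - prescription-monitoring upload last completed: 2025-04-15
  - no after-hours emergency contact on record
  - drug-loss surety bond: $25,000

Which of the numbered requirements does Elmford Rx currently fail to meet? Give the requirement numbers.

2, 9

1. compounding area certification 360 days ago vs limit 365 → met
2. after-hours emergency contact absent → not met
3. expired-stock purge 354 days ago vs limit 365 → met
4. controlled-substance inventory 159 days ago vs limit 180 → met
5. condition 'performs sterile compounding' holds; professional liability coverage $1,950,000 ≥ $1,950,000 → met
6. board of pharmacy inspection 509 days ago vs limit 540 → met
7. refrigeration temperature log review 362 days ago vs limit 365 → met
8. prescription-monitoring upload 40 days ago vs limit 60 → met
9. drug-loss surety bond $25,000 < $30,000 → not met
Not met: 2, 9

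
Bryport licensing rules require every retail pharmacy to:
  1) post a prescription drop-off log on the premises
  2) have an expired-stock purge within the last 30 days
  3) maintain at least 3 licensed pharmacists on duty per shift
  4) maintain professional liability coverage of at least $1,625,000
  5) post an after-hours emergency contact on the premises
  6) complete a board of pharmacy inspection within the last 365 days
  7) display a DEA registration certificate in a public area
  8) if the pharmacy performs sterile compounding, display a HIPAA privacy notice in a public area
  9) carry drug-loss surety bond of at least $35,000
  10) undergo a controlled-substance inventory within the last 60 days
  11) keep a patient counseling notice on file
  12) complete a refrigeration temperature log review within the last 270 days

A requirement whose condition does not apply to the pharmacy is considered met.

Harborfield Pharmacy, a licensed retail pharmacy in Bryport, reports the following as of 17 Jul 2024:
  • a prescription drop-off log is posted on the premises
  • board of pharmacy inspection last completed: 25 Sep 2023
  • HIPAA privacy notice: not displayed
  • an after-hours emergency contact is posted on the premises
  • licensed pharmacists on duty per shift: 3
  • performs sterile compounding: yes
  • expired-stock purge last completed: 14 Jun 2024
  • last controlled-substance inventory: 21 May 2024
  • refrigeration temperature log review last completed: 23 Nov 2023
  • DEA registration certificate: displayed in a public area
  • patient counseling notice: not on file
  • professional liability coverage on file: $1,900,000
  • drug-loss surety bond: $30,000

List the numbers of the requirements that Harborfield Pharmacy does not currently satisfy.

1. prescription drop-off log present → met
2. expired-stock purge 33 days ago vs limit 30 → not met
3. licensed pharmacists on duty per shift 3 ≥ 3 → met
4. professional liability coverage $1,900,000 ≥ $1,625,000 → met
5. after-hours emergency contact present → met
6. board of pharmacy inspection 296 days ago vs limit 365 → met
7. DEA registration certificate present → met
8. condition 'performs sterile compounding' holds; HIPAA privacy notice absent → not met
9. drug-loss surety bond $30,000 < $35,000 → not met
10. controlled-substance inventory 57 days ago vs limit 60 → met
11. patient counseling notice absent → not met
12. refrigeration temperature log review 237 days ago vs limit 270 → met
Not met: 2, 8, 9, 11

2, 8, 9, 11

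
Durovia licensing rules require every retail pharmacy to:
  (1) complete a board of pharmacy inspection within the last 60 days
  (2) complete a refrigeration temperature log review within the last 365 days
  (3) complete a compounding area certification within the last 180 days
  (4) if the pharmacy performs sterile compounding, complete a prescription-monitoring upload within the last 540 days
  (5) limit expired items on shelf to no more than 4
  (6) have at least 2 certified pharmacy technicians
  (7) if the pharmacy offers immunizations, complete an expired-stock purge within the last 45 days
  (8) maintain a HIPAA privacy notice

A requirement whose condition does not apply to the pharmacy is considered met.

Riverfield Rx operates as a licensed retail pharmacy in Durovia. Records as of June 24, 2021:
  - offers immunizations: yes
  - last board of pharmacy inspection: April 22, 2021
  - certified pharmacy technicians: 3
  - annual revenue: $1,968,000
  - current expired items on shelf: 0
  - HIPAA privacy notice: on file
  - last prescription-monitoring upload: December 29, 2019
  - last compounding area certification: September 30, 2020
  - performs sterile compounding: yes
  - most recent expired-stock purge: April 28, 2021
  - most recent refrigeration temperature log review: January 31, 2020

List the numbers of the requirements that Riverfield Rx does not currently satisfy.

1, 2, 3, 4, 7

1. board of pharmacy inspection 63 days ago vs limit 60 → not met
2. refrigeration temperature log review 510 days ago vs limit 365 → not met
3. compounding area certification 267 days ago vs limit 180 → not met
4. condition 'performs sterile compounding' holds; prescription-monitoring upload 543 days ago vs limit 540 → not met
5. expired items on shelf 0 ≤ 4 → met
6. certified pharmacy technicians 3 ≥ 2 → met
7. condition 'offers immunizations' holds; expired-stock purge 57 days ago vs limit 45 → not met
8. HIPAA privacy notice present → met
Not met: 1, 2, 3, 4, 7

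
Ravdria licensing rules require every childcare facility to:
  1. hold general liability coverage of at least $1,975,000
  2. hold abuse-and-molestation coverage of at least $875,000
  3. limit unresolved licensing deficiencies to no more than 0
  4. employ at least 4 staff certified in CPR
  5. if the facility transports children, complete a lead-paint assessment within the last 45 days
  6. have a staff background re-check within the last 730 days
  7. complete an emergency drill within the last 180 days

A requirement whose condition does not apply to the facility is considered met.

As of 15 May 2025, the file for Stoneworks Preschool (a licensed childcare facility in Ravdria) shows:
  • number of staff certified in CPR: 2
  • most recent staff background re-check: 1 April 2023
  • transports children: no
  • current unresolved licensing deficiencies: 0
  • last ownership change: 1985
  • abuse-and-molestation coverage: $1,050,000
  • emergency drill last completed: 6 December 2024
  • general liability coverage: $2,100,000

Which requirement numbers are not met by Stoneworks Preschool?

4, 6

1. general liability coverage $2,100,000 ≥ $1,975,000 → met
2. abuse-and-molestation coverage $1,050,000 ≥ $875,000 → met
3. unresolved licensing deficiencies 0 ≤ 0 → met
4. staff certified in CPR 2 < 4 → not met
5. condition 'transports children' does not hold → requirement n/a → met
6. staff background re-check 775 days ago vs limit 730 → not met
7. emergency drill 160 days ago vs limit 180 → met
Not met: 4, 6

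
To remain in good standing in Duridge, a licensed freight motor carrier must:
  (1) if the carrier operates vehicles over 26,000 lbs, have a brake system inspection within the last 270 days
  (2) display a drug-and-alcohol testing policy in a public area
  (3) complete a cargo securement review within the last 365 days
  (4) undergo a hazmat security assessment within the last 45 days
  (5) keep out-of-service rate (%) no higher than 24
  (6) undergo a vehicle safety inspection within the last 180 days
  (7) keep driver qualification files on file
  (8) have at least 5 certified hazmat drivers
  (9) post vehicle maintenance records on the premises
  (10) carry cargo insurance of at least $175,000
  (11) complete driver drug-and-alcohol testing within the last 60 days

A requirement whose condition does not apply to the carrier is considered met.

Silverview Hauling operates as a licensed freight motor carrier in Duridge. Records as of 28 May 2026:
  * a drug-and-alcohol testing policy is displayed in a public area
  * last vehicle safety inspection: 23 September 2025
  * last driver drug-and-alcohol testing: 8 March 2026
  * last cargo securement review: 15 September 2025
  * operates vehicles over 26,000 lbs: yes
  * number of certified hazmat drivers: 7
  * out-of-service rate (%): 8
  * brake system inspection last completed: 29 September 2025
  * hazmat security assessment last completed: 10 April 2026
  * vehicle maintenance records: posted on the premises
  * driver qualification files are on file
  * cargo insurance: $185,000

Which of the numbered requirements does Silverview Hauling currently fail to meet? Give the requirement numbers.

1. condition 'operates vehicles over 26,000 lbs' holds; brake system inspection 241 days ago vs limit 270 → met
2. drug-and-alcohol testing policy present → met
3. cargo securement review 255 days ago vs limit 365 → met
4. hazmat security assessment 48 days ago vs limit 45 → not met
5. out-of-service rate (%) 8 ≤ 24 → met
6. vehicle safety inspection 247 days ago vs limit 180 → not met
7. driver qualification files present → met
8. certified hazmat drivers 7 ≥ 5 → met
9. vehicle maintenance records present → met
10. cargo insurance $185,000 ≥ $175,000 → met
11. driver drug-and-alcohol testing 81 days ago vs limit 60 → not met
Not met: 4, 6, 11

4, 6, 11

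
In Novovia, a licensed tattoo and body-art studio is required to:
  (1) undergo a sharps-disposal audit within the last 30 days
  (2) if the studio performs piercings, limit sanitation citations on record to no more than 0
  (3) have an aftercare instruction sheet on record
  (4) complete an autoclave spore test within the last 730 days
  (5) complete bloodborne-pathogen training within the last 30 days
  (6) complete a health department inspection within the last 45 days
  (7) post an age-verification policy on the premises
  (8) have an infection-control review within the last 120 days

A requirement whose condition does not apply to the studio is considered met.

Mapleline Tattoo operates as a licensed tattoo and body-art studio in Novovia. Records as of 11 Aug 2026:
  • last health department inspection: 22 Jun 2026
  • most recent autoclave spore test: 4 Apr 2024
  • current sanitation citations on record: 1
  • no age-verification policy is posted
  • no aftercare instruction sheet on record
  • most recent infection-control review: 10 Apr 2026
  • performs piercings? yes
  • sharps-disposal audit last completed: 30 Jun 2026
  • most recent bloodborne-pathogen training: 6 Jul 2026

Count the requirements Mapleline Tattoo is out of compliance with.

1. sharps-disposal audit 42 days ago vs limit 30 → not met
2. condition 'performs piercings' holds; sanitation citations on record 1 > 0 → not met
3. aftercare instruction sheet absent → not met
4. autoclave spore test 859 days ago vs limit 730 → not met
5. bloodborne-pathogen training 36 days ago vs limit 30 → not met
6. health department inspection 50 days ago vs limit 45 → not met
7. age-verification policy absent → not met
8. infection-control review 123 days ago vs limit 120 → not met
Not met: 8 of 8

8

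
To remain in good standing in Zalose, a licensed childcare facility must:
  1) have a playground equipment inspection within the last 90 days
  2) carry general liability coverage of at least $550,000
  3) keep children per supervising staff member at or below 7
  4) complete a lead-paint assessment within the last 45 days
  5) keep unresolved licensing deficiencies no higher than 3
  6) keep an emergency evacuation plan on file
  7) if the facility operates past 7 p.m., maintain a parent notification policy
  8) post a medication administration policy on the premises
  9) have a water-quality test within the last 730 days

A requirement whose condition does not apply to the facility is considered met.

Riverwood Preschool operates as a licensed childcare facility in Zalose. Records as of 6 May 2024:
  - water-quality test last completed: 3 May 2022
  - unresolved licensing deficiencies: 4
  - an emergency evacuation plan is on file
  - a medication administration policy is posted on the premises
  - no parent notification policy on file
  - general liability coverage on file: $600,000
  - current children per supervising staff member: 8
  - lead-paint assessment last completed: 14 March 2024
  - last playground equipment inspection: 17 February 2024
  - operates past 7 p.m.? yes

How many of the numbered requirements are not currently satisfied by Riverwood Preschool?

5

1. playground equipment inspection 79 days ago vs limit 90 → met
2. general liability coverage $600,000 ≥ $550,000 → met
3. children per supervising staff member 8 > 7 → not met
4. lead-paint assessment 53 days ago vs limit 45 → not met
5. unresolved licensing deficiencies 4 > 3 → not met
6. emergency evacuation plan present → met
7. condition 'operates past 7 p.m.' holds; parent notification policy absent → not met
8. medication administration policy present → met
9. water-quality test 734 days ago vs limit 730 → not met
Not met: 5 of 9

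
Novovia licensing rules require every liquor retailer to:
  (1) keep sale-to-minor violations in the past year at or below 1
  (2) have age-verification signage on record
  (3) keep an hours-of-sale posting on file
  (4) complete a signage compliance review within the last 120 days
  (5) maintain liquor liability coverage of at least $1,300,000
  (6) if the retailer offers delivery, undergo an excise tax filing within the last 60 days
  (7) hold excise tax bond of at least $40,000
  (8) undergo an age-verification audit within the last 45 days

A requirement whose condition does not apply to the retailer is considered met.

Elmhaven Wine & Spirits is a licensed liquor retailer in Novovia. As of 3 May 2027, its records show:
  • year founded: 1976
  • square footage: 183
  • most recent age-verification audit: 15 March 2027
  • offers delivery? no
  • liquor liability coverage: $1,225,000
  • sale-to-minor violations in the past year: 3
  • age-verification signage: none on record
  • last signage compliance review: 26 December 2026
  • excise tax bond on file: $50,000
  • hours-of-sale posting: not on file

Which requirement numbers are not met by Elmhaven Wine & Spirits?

1. sale-to-minor violations in the past year 3 > 1 → not met
2. age-verification signage absent → not met
3. hours-of-sale posting absent → not met
4. signage compliance review 128 days ago vs limit 120 → not met
5. liquor liability coverage $1,225,000 < $1,300,000 → not met
6. condition 'offers delivery' does not hold → requirement n/a → met
7. excise tax bond $50,000 ≥ $40,000 → met
8. age-verification audit 49 days ago vs limit 45 → not met
Not met: 1, 2, 3, 4, 5, 8

1, 2, 3, 4, 5, 8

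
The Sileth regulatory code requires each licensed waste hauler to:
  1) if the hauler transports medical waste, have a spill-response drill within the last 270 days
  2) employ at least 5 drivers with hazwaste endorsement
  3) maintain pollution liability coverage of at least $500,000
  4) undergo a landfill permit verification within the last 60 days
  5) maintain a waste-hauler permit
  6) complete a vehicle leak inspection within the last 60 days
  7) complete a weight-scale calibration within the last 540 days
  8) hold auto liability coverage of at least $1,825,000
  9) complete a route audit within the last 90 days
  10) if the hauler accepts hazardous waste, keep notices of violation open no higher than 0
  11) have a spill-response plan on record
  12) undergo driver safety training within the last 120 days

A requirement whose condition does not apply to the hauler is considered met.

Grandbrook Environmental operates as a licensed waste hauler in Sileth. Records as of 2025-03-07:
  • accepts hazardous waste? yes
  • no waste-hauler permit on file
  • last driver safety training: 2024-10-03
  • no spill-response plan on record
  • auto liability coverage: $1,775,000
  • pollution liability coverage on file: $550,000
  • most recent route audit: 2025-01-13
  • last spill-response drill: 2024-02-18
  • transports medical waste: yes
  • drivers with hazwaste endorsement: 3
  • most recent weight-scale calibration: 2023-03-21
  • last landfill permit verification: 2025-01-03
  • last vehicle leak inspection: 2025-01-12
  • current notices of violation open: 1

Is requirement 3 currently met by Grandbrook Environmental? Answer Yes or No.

Yes

3. pollution liability coverage $550,000 ≥ $500,000 → met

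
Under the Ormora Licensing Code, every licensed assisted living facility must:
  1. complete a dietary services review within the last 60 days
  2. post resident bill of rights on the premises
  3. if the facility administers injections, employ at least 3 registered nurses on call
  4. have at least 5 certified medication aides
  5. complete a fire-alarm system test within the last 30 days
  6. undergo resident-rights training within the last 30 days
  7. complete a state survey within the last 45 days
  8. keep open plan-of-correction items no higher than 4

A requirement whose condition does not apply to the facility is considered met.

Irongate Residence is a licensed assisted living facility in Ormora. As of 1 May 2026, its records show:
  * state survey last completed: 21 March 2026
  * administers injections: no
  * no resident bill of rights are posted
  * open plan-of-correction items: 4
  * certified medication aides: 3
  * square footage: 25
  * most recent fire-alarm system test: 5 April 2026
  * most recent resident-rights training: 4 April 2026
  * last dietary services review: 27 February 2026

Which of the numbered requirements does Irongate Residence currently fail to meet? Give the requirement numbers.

1, 2, 4

1. dietary services review 63 days ago vs limit 60 → not met
2. resident bill of rights absent → not met
3. condition 'administers injections' does not hold → requirement n/a → met
4. certified medication aides 3 < 5 → not met
5. fire-alarm system test 26 days ago vs limit 30 → met
6. resident-rights training 27 days ago vs limit 30 → met
7. state survey 41 days ago vs limit 45 → met
8. open plan-of-correction items 4 ≤ 4 → met
Not met: 1, 2, 4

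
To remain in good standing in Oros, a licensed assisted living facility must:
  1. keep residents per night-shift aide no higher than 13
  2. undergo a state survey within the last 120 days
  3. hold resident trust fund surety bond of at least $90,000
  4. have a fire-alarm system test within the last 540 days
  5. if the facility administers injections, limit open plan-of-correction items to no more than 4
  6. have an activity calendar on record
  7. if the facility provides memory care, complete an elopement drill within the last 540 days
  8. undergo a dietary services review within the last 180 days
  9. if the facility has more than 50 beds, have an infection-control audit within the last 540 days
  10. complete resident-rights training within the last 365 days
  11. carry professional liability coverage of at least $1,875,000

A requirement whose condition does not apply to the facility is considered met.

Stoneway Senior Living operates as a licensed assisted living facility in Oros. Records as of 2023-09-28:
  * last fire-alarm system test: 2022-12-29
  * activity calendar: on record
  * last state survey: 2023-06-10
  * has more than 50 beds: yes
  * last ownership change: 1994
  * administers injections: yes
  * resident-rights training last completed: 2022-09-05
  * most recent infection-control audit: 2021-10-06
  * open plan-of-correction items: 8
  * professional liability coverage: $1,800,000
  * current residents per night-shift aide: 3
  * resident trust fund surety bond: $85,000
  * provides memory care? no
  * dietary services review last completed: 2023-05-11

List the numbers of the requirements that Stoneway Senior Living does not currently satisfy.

3, 5, 9, 10, 11

1. residents per night-shift aide 3 ≤ 13 → met
2. state survey 110 days ago vs limit 120 → met
3. resident trust fund surety bond $85,000 < $90,000 → not met
4. fire-alarm system test 273 days ago vs limit 540 → met
5. condition 'administers injections' holds; open plan-of-correction items 8 > 4 → not met
6. activity calendar present → met
7. condition 'provides memory care' does not hold → requirement n/a → met
8. dietary services review 140 days ago vs limit 180 → met
9. condition 'has more than 50 beds' holds; infection-control audit 722 days ago vs limit 540 → not met
10. resident-rights training 388 days ago vs limit 365 → not met
11. professional liability coverage $1,800,000 < $1,875,000 → not met
Not met: 3, 5, 9, 10, 11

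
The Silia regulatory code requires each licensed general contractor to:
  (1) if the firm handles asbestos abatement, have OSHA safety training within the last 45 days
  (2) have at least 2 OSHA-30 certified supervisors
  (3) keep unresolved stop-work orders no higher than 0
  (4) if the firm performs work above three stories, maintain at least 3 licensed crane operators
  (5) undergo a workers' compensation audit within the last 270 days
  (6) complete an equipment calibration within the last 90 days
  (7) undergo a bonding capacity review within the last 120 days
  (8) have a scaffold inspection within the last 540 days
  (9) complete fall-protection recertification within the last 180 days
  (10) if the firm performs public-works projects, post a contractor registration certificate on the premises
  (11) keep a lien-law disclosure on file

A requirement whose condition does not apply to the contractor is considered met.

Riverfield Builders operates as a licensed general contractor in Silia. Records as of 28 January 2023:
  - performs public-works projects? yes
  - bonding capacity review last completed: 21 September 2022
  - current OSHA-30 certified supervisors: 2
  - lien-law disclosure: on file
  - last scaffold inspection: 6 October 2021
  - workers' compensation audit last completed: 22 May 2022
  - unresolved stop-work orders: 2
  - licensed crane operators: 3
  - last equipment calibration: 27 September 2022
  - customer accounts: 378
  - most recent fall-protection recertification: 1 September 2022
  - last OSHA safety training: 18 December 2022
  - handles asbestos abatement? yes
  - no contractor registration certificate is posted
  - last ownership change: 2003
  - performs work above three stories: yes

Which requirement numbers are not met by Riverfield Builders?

1. condition 'handles asbestos abatement' holds; OSHA safety training 41 days ago vs limit 45 → met
2. OSHA-30 certified supervisors 2 ≥ 2 → met
3. unresolved stop-work orders 2 > 0 → not met
4. condition 'performs work above three stories' holds; licensed crane operators 3 ≥ 3 → met
5. workers' compensation audit 251 days ago vs limit 270 → met
6. equipment calibration 123 days ago vs limit 90 → not met
7. bonding capacity review 129 days ago vs limit 120 → not met
8. scaffold inspection 479 days ago vs limit 540 → met
9. fall-protection recertification 149 days ago vs limit 180 → met
10. condition 'performs public-works projects' holds; contractor registration certificate absent → not met
11. lien-law disclosure present → met
Not met: 3, 6, 7, 10

3, 6, 7, 10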